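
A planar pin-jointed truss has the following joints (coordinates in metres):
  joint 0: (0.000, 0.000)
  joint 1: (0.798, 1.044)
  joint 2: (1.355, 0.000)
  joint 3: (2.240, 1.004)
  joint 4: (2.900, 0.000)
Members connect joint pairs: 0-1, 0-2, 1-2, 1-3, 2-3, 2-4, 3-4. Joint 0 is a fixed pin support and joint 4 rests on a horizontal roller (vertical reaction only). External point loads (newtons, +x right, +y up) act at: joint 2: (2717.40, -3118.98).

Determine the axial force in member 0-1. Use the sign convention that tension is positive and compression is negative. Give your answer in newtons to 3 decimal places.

-2091.491

N=5 nodes, M=7 members, R=3 reactions → 2N=10, M+R=10
member 0 (0-1): L=1.3141, (cx,cy)=(0.6073,0.7945)
member 1 (0-2): L=1.3550, (cx,cy)=(1.0000,0.0000)
member 2 (1-2): L=1.1833, (cx,cy)=(0.4707,-0.8823)
member 3 (1-3): L=1.4426, (cx,cy)=(0.9996,-0.0277)
member 4 (2-3): L=1.3384, (cx,cy)=(0.6613,0.7502)
member 5 (2-4): L=1.5450, (cx,cy)=(1.0000,0.0000)
member 6 (3-4): L=1.2015, (cx,cy)=(0.5493,-0.8356)
solve A·x = −loads:
  F[0-1] = -2091.4912 N (compression)
  F[0-2] = +3987.5221 N (tension)
  F[1-2] = +1952.1931 N (tension)
  F[1-3] = -2189.9001 N (compression)
  F[2-3] = +1861.7157 N (tension)
  F[2-4] = +957.9969 N (tension)
  F[3-4] = -1743.9981 N (compression)
  Rx@0 = -2717.4000 N
  Ry@0 = +1661.6635 N
  Ry@4 = +1457.3165 N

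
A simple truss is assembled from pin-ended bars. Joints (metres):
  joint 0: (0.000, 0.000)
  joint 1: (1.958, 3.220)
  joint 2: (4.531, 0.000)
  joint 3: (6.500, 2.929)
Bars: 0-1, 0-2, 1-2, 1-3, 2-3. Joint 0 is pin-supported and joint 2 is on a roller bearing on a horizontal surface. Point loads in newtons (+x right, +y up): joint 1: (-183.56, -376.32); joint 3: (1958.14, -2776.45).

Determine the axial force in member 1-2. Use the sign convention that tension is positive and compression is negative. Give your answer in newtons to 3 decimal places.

-3506.603

N=4 nodes, M=5 members, R=3 reactions → 2N=8, M+R=8
member 0 (0-1): L=3.7686, (cx,cy)=(0.5196,0.8544)
member 1 (0-2): L=4.5310, (cx,cy)=(1.0000,0.0000)
member 2 (1-2): L=4.1217, (cx,cy)=(0.6243,-0.7812)
member 3 (1-3): L=4.5513, (cx,cy)=(0.9980,-0.0639)
member 4 (2-3): L=3.5293, (cx,cy)=(0.5579,0.8299)
solve A·x = −loads:
  F[0-1] = +2490.7746 N (tension)
  F[0-2] = +480.4740 N (tension)
  F[1-2] = -3506.6030 N (compression)
  F[1-3] = +3674.1847 N (tension)
  F[2-3] = -3062.4249 N (compression)
  Rx@0 = -1774.5800 N
  Ry@0 = -2128.2029 N
  Ry@2 = +5280.9729 N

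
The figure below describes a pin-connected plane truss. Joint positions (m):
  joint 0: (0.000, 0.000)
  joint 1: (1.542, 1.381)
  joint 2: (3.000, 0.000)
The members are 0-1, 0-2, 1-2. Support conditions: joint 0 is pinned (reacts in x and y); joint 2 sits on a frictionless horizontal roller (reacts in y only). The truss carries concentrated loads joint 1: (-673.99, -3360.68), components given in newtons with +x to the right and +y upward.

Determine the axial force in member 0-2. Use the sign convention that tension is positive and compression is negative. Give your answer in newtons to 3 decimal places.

N=3 nodes, M=3 members, R=3 reactions → 2N=6, M+R=6
member 0 (0-1): L=2.0700, (cx,cy)=(0.7449,0.6671)
member 1 (0-2): L=3.0000, (cx,cy)=(1.0000,0.0000)
member 2 (1-2): L=2.0082, (cx,cy)=(0.7260,-0.6877)
solve A·x = −loads:
  F[0-1] = -2913.2233 N (compression)
  F[0-2] = +1496.1439 N (tension)
  F[1-2] = -2060.7529 N (compression)
  Rx@0 = +673.9900 N
  Ry@0 = +1943.5505 N
  Ry@2 = +1417.1295 N

1496.144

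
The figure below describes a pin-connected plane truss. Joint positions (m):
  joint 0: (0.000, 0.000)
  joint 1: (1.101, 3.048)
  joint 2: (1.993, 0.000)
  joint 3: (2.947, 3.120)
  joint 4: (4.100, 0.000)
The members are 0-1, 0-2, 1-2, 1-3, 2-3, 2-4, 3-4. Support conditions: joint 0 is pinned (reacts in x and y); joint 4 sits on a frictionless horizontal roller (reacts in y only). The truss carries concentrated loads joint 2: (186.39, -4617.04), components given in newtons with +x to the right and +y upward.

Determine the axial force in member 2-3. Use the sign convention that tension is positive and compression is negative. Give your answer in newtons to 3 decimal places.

N=5 nodes, M=7 members, R=3 reactions → 2N=10, M+R=10
member 0 (0-1): L=3.2408, (cx,cy)=(0.3397,0.9405)
member 1 (0-2): L=1.9930, (cx,cy)=(1.0000,0.0000)
member 2 (1-2): L=3.1758, (cx,cy)=(0.2809,-0.9597)
member 3 (1-3): L=1.8474, (cx,cy)=(0.9992,0.0390)
member 4 (2-3): L=3.2626, (cx,cy)=(0.2924,0.9563)
member 5 (2-4): L=2.1070, (cx,cy)=(1.0000,0.0000)
member 6 (3-4): L=3.3262, (cx,cy)=(0.3466,-0.9380)
solve A·x = −loads:
  F[0-1] = -2522.7592 N (compression)
  F[0-2] = +1043.4607 N (tension)
  F[1-2] = +2409.8880 N (tension)
  F[1-3] = -1535.1034 N (compression)
  F[2-3] = +2409.4675 N (tension)
  F[2-4] = +829.3957 N (tension)
  F[3-4] = -2392.6811 N (compression)
  Rx@0 = -186.3900 N
  Ry@0 = +2372.7081 N
  Ry@4 = +2244.3319 N

2409.468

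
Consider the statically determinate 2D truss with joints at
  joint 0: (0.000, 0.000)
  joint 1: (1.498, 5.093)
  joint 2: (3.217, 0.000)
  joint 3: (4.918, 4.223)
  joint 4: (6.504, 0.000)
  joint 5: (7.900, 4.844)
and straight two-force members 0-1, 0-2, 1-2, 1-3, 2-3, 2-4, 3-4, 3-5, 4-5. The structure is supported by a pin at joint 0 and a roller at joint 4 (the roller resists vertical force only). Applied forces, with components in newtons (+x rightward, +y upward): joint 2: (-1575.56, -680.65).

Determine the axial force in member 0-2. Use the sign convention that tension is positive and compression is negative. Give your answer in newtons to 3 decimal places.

N=6 nodes, M=9 members, R=3 reactions → 2N=12, M+R=12
member 0 (0-1): L=5.3087, (cx,cy)=(0.2822,0.9594)
member 1 (0-2): L=3.2170, (cx,cy)=(1.0000,0.0000)
member 2 (1-2): L=5.3753, (cx,cy)=(0.3198,-0.9475)
member 3 (1-3): L=3.5289, (cx,cy)=(0.9691,-0.2465)
member 4 (2-3): L=4.5527, (cx,cy)=(0.3736,0.9276)
member 5 (2-4): L=3.2870, (cx,cy)=(1.0000,0.0000)
member 6 (3-4): L=4.5110, (cx,cy)=(0.3516,-0.9362)
member 7 (3-5): L=3.0460, (cx,cy)=(0.9790,0.2039)
member 8 (4-5): L=5.0411, (cx,cy)=(0.2769,0.9609)
solve A·x = −loads:
  F[0-1] = -358.5587 N (compression)
  F[0-2] = -1474.3831 N (compression)
  F[1-2] = +426.8690 N (tension)
  F[1-3] = -245.2586 N (compression)
  F[2-3] = +297.7614 N (tension)
  F[2-4] = +126.4377 N (tension)
  F[3-4] = -359.6219 N (compression)
  F[3-5] = -0.0000 N (compression)
  F[4-5] = +0.0000 N (tension)
  Rx@0 = +1575.5600 N
  Ry@0 = +343.9878 N
  Ry@4 = +336.6622 N

-1474.383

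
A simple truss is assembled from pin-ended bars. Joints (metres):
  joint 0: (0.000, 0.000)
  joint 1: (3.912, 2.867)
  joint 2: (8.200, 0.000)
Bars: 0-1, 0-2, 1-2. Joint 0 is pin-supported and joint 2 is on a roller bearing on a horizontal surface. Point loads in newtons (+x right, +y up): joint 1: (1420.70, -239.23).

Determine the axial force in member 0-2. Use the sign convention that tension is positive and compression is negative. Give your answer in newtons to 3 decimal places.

N=3 nodes, M=3 members, R=3 reactions → 2N=6, M+R=6
member 0 (0-1): L=4.8501, (cx,cy)=(0.8066,0.5911)
member 1 (0-2): L=8.2000, (cx,cy)=(1.0000,0.0000)
member 2 (1-2): L=5.1582, (cx,cy)=(0.8313,-0.5558)
solve A·x = −loads:
  F[0-1] = +628.6778 N (tension)
  F[0-2] = +913.6199 N (tension)
  F[1-2] = -1099.0203 N (compression)
  Rx@0 = -1420.7000 N
  Ry@0 = -371.6254 N
  Ry@2 = +610.8554 N

913.620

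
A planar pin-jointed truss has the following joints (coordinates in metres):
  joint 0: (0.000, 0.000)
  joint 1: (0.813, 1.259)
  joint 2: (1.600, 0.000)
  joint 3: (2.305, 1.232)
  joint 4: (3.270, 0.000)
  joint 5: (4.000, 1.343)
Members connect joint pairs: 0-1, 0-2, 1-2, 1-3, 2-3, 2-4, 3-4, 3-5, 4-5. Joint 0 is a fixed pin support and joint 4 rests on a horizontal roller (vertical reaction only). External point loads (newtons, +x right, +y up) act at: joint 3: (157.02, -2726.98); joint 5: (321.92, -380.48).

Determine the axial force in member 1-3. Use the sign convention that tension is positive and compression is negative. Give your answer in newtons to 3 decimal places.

-679.363

N=6 nodes, M=9 members, R=3 reactions → 2N=12, M+R=12
member 0 (0-1): L=1.4987, (cx,cy)=(0.5425,0.8401)
member 1 (0-2): L=1.6000, (cx,cy)=(1.0000,0.0000)
member 2 (1-2): L=1.4847, (cx,cy)=(0.5301,-0.8480)
member 3 (1-3): L=1.4922, (cx,cy)=(0.9998,-0.0181)
member 4 (2-3): L=1.4195, (cx,cy)=(0.4967,0.8679)
member 5 (2-4): L=1.6700, (cx,cy)=(1.0000,0.0000)
member 6 (3-4): L=1.5649, (cx,cy)=(0.6166,-0.7872)
member 7 (3-5): L=1.6986, (cx,cy)=(0.9979,0.0653)
member 8 (4-5): L=1.5286, (cx,cy)=(0.4776,0.8786)
solve A·x = −loads:
  F[0-1] = -629.0418 N (compression)
  F[0-2] = +820.1803 N (tension)
  F[1-2] = +637.6852 N (tension)
  F[1-3] = -679.3626 N (compression)
  F[2-3] = -623.0064 N (compression)
  F[2-4] = +1467.6200 N (tension)
  F[3-4] = -2747.0825 N (compression)
  F[3-5] = +549.4231 N (tension)
  F[4-5] = -473.9194 N (compression)
  Rx@0 = -478.9400 N
  Ry@0 = +528.4398 N
  Ry@4 = +2579.0202 N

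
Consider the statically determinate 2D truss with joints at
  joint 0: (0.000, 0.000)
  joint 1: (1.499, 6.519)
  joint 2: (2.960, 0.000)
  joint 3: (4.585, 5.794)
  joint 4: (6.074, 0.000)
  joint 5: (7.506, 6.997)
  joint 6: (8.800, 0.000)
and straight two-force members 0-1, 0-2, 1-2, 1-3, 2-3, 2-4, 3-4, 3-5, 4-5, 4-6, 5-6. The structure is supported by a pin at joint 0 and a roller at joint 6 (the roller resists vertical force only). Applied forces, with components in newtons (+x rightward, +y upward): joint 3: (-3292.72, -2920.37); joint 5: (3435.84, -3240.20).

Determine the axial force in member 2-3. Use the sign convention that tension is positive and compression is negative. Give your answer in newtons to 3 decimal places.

N=7 nodes, M=11 members, R=3 reactions → 2N=14, M+R=14
member 0 (0-1): L=6.6891, (cx,cy)=(0.2241,0.9746)
member 1 (0-2): L=2.9600, (cx,cy)=(1.0000,0.0000)
member 2 (1-2): L=6.6807, (cx,cy)=(0.2187,-0.9758)
member 3 (1-3): L=3.1700, (cx,cy)=(0.9735,-0.2287)
member 4 (2-3): L=6.0176, (cx,cy)=(0.2700,0.9628)
member 5 (2-4): L=3.1140, (cx,cy)=(1.0000,0.0000)
member 6 (3-4): L=5.9823, (cx,cy)=(0.2489,-0.9685)
member 7 (3-5): L=3.1590, (cx,cy)=(0.9247,0.3808)
member 8 (4-5): L=7.1420, (cx,cy)=(0.2005,0.9797)
member 9 (4-6): L=2.7260, (cx,cy)=(1.0000,0.0000)
member 10 (5-6): L=7.1156, (cx,cy)=(0.1819,-0.9833)
solve A·x = −loads:
  F[0-1] = -1345.5419 N (compression)
  F[0-2] = +444.6494 N (tension)
  F[1-2] = +1495.1687 N (tension)
  F[1-3] = -645.6185 N (compression)
  F[2-3] = -1515.2724 N (compression)
  F[2-4] = +1180.8154 N (tension)
  F[3-4] = -635.2042 N (compression)
  F[3-5] = +2609.7695 N (tension)
  F[4-5] = +627.9655 N (tension)
  F[4-6] = +896.8026 N (tension)
  F[5-6] = -4931.4775 N (compression)
  Rx@0 = -143.1200 N
  Ry@0 = +1311.3211 N
  Ry@6 = +4849.2489 N

-1515.272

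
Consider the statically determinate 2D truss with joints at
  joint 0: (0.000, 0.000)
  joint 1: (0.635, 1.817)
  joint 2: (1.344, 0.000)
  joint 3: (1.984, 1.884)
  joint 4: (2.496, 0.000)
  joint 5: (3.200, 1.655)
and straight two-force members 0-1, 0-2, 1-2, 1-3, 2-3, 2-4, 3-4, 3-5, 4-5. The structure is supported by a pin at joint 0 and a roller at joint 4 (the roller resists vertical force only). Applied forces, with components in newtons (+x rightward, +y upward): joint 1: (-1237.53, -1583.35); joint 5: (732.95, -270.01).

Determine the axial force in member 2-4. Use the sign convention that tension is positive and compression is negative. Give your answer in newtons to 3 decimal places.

N=6 nodes, M=9 members, R=3 reactions → 2N=12, M+R=12
member 0 (0-1): L=1.9248, (cx,cy)=(0.3299,0.9440)
member 1 (0-2): L=1.3440, (cx,cy)=(1.0000,0.0000)
member 2 (1-2): L=1.9504, (cx,cy)=(0.3635,-0.9316)
member 3 (1-3): L=1.3507, (cx,cy)=(0.9988,0.0496)
member 4 (2-3): L=1.9897, (cx,cy)=(0.3217,0.9469)
member 5 (2-4): L=1.1520, (cx,cy)=(1.0000,0.0000)
member 6 (3-4): L=1.9523, (cx,cy)=(0.2623,-0.9650)
member 7 (3-5): L=1.2374, (cx,cy)=(0.9827,-0.1851)
member 8 (4-5): L=1.7985, (cx,cy)=(0.3914,0.9202)
solve A·x = −loads:
  F[0-1] = -1609.3709 N (compression)
  F[0-2] = +26.3686 N (tension)
  F[1-2] = -30.5282 N (compression)
  F[1-3] = +718.5633 N (tension)
  F[2-3] = +30.0360 N (tension)
  F[2-4] = +5.6102 N (tension)
  F[3-4] = -219.5894 N (compression)
  F[3-5] = +798.7247 N (tension)
  F[4-5] = -132.7862 N (compression)
  Rx@0 = +504.5800 N
  Ry@0 = +1519.2657 N
  Ry@4 = +334.0943 N

5.610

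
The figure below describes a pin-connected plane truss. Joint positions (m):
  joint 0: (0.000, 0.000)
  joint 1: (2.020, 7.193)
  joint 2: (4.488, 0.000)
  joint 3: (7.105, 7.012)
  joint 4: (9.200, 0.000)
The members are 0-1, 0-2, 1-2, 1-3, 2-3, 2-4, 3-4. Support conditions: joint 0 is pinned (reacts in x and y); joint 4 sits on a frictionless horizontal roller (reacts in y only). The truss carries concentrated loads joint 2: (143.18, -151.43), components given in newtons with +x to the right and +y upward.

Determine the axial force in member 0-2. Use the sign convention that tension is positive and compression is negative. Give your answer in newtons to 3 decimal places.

164.961

N=5 nodes, M=7 members, R=3 reactions → 2N=10, M+R=10
member 0 (0-1): L=7.4713, (cx,cy)=(0.2704,0.9628)
member 1 (0-2): L=4.4880, (cx,cy)=(1.0000,0.0000)
member 2 (1-2): L=7.6046, (cx,cy)=(0.3245,-0.9459)
member 3 (1-3): L=5.0882, (cx,cy)=(0.9994,-0.0356)
member 4 (2-3): L=7.4844, (cx,cy)=(0.3497,0.9369)
member 5 (2-4): L=4.7120, (cx,cy)=(1.0000,0.0000)
member 6 (3-4): L=7.3183, (cx,cy)=(0.2863,-0.9581)
solve A·x = −loads:
  F[0-1] = -80.5588 N (compression)
  F[0-2] = +164.9606 N (tension)
  F[1-2] = +83.8404 N (tension)
  F[1-3] = -49.0212 N (compression)
  F[2-3] = +76.9874 N (tension)
  F[2-4] = +22.0709 N (tension)
  F[3-4] = -77.0981 N (compression)
  Rx@0 = -143.1800 N
  Ry@0 = +77.5585 N
  Ry@4 = +73.8715 N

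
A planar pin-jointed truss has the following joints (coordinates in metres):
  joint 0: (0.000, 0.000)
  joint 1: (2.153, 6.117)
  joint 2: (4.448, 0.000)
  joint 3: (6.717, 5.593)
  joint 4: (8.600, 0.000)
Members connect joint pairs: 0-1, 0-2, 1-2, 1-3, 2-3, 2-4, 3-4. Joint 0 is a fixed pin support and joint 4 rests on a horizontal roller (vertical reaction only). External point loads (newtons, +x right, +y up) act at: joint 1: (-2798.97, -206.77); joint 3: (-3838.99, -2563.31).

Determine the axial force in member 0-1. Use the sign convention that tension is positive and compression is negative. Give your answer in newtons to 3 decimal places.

N=5 nodes, M=7 members, R=3 reactions → 2N=10, M+R=10
member 0 (0-1): L=6.4848, (cx,cy)=(0.3320,0.9433)
member 1 (0-2): L=4.4480, (cx,cy)=(1.0000,0.0000)
member 2 (1-2): L=6.5334, (cx,cy)=(0.3513,-0.9363)
member 3 (1-3): L=4.5940, (cx,cy)=(0.9935,-0.1141)
member 4 (2-3): L=6.0357, (cx,cy)=(0.3759,0.9266)
member 5 (2-4): L=4.1520, (cx,cy)=(1.0000,0.0000)
member 6 (3-4): L=5.9015, (cx,cy)=(0.3191,-0.9477)
solve A·x = −loads:
  F[0-1] = -5516.7036 N (compression)
  F[0-2] = -4806.3851 N (compression)
  F[1-2] = +5453.4148 N (tension)
  F[1-3] = -954.4792 N (compression)
  F[2-3] = -5510.0514 N (compression)
  F[2-4] = -819.3567 N (compression)
  F[3-4] = +2567.9278 N (tension)
  Rx@0 = +6637.9600 N
  Ry@0 = +5203.7825 N
  Ry@4 = -2433.7025 N

-5516.704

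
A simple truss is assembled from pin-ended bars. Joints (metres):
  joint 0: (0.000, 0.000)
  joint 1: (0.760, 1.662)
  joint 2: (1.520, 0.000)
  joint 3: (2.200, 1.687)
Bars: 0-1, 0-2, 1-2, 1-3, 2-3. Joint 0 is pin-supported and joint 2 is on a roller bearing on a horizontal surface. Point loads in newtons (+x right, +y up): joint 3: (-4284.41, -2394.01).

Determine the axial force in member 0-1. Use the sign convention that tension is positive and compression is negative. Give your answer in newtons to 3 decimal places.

N=4 nodes, M=5 members, R=3 reactions → 2N=8, M+R=8
member 0 (0-1): L=1.8275, (cx,cy)=(0.4159,0.9094)
member 1 (0-2): L=1.5200, (cx,cy)=(1.0000,0.0000)
member 2 (1-2): L=1.8275, (cx,cy)=(0.4159,-0.9094)
member 3 (1-3): L=1.4402, (cx,cy)=(0.9998,0.0174)
member 4 (2-3): L=1.8189, (cx,cy)=(0.3739,0.9275)
solve A·x = −loads:
  F[0-1] = -4051.0411 N (compression)
  F[0-2] = -2599.7310 N (compression)
  F[1-2] = +3987.2262 N (tension)
  F[1-3] = -3343.3234 N (compression)
  F[2-3] = -2518.6050 N (compression)
  Rx@0 = +4284.4100 N
  Ry@0 = +3684.1269 N
  Ry@2 = -1290.1169 N

-4051.041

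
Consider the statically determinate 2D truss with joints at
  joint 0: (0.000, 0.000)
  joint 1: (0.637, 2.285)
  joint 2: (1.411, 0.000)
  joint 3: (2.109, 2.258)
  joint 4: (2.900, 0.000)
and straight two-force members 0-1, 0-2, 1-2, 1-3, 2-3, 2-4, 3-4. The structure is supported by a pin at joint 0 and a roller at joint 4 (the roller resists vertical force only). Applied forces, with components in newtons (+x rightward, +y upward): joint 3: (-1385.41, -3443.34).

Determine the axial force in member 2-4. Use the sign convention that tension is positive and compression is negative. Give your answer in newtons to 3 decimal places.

N=5 nodes, M=7 members, R=3 reactions → 2N=10, M+R=10
member 0 (0-1): L=2.3721, (cx,cy)=(0.2685,0.9633)
member 1 (0-2): L=1.4110, (cx,cy)=(1.0000,0.0000)
member 2 (1-2): L=2.4125, (cx,cy)=(0.3208,-0.9471)
member 3 (1-3): L=1.4722, (cx,cy)=(0.9998,-0.0183)
member 4 (2-3): L=2.3634, (cx,cy)=(0.2953,0.9554)
member 5 (2-4): L=1.4890, (cx,cy)=(1.0000,0.0000)
member 6 (3-4): L=2.3925, (cx,cy)=(0.3306,-0.9438)
solve A·x = −loads:
  F[0-1] = -2094.8538 N (compression)
  F[0-2] = -822.8680 N (compression)
  F[1-2] = +2154.8152 N (tension)
  F[1-3] = -1254.0715 N (compression)
  F[2-3] = -2136.1956 N (compression)
  F[2-4] = +499.3426 N (tension)
  F[3-4] = -1510.3625 N (compression)
  Rx@0 = +1385.4100 N
  Ry@0 = +2017.9096 N
  Ry@4 = +1425.4304 N

499.343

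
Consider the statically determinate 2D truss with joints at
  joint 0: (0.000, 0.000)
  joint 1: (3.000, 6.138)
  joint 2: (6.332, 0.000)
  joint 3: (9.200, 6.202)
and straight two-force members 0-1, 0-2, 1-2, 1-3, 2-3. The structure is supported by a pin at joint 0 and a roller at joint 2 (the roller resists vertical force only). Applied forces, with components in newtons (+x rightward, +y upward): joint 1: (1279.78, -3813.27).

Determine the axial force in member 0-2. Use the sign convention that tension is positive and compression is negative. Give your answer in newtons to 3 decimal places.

N=4 nodes, M=5 members, R=3 reactions → 2N=8, M+R=8
member 0 (0-1): L=6.8319, (cx,cy)=(0.4391,0.8984)
member 1 (0-2): L=6.3320, (cx,cy)=(1.0000,0.0000)
member 2 (1-2): L=6.9841, (cx,cy)=(0.4771,-0.8789)
member 3 (1-3): L=6.2003, (cx,cy)=(0.9999,0.0103)
member 4 (2-3): L=6.8330, (cx,cy)=(0.4197,0.9077)
solve A·x = −loads:
  F[0-1] = -852.6355 N (compression)
  F[0-2] = +1654.1856 N (tension)
  F[1-2] = -3467.2725 N (compression)
  F[1-3] = -0.0000 N (compression)
  F[2-3] = +0.0000 N (tension)
  Rx@0 = -1279.7800 N
  Ry@0 = +766.0338 N
  Ry@2 = +3047.2362 N

1654.186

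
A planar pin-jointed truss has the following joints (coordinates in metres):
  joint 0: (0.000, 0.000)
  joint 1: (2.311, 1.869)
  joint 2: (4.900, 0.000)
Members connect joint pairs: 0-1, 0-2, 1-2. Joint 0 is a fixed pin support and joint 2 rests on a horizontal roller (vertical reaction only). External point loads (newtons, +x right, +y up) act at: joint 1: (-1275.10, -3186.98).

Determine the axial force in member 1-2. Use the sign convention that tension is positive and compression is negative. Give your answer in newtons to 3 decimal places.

-1737.043

N=3 nodes, M=3 members, R=3 reactions → 2N=6, M+R=6
member 0 (0-1): L=2.9722, (cx,cy)=(0.7775,0.6288)
member 1 (0-2): L=4.9000, (cx,cy)=(1.0000,0.0000)
member 2 (1-2): L=3.1931, (cx,cy)=(0.8108,-0.5853)
solve A·x = −loads:
  F[0-1] = -3451.2579 N (compression)
  F[0-2] = +1408.3997 N (tension)
  F[1-2] = -1737.0429 N (compression)
  Rx@0 = +1275.1000 N
  Ry@0 = +2170.2557 N
  Ry@2 = +1016.7243 N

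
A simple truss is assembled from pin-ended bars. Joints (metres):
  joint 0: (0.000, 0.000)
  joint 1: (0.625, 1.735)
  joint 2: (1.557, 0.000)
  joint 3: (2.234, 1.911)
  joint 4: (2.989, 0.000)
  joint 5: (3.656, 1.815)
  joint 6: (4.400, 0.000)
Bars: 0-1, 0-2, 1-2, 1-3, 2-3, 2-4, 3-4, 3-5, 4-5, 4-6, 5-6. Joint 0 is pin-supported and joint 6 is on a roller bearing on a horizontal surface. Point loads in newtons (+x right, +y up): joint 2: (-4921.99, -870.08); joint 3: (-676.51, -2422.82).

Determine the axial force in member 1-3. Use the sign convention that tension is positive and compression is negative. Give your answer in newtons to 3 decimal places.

N=7 nodes, M=11 members, R=3 reactions → 2N=14, M+R=14
member 0 (0-1): L=1.8441, (cx,cy)=(0.3389,0.9408)
member 1 (0-2): L=1.5570, (cx,cy)=(1.0000,0.0000)
member 2 (1-2): L=1.9695, (cx,cy)=(0.4732,-0.8809)
member 3 (1-3): L=1.6186, (cx,cy)=(0.9941,0.1087)
member 4 (2-3): L=2.0274, (cx,cy)=(0.3339,0.9426)
member 5 (2-4): L=1.4320, (cx,cy)=(1.0000,0.0000)
member 6 (3-4): L=2.0547, (cx,cy)=(0.3674,-0.9300)
member 7 (3-5): L=1.4252, (cx,cy)=(0.9977,-0.0674)
member 8 (4-5): L=1.9337, (cx,cy)=(0.3449,0.9386)
member 9 (4-6): L=1.4110, (cx,cy)=(1.0000,0.0000)
member 10 (5-6): L=1.9616, (cx,cy)=(0.3793,-0.9253)
solve A·x = −loads:
  F[0-1] = -2177.5716 N (compression)
  F[0-2] = -4860.4960 N (compression)
  F[1-2] = +2109.9589 N (tension)
  F[1-3] = -1746.8396 N (compression)
  F[2-3] = -1048.8824 N (compression)
  F[2-4] = +1410.2245 N (tension)
  F[3-4] = -1269.2727 N (compression)
  F[3-5] = -945.9869 N (compression)
  F[4-5] = +1257.6709 N (tension)
  F[4-6] = +510.0195 N (tension)
  F[5-6] = -1344.6768 N (compression)
  Rx@0 = +5598.5000 N
  Ry@0 = +2048.6991 N
  Ry@6 = +1244.2009 N

-1746.840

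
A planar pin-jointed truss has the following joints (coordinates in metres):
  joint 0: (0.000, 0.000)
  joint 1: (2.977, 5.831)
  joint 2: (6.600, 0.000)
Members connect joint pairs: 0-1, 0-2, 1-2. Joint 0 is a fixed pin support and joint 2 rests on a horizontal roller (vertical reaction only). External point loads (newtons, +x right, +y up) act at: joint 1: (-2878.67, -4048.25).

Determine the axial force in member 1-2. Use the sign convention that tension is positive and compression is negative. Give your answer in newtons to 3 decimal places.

N=3 nodes, M=3 members, R=3 reactions → 2N=6, M+R=6
member 0 (0-1): L=6.5470, (cx,cy)=(0.4547,0.8906)
member 1 (0-2): L=6.6000, (cx,cy)=(1.0000,0.0000)
member 2 (1-2): L=6.8649, (cx,cy)=(0.5278,-0.8494)
solve A·x = −loads:
  F[0-1] = -5350.6636 N (compression)
  F[0-2] = -445.6552 N (compression)
  F[1-2] = +844.4310 N (tension)
  Rx@0 = +2878.6700 N
  Ry@0 = +4765.5052 N
  Ry@2 = -717.2552 N

844.431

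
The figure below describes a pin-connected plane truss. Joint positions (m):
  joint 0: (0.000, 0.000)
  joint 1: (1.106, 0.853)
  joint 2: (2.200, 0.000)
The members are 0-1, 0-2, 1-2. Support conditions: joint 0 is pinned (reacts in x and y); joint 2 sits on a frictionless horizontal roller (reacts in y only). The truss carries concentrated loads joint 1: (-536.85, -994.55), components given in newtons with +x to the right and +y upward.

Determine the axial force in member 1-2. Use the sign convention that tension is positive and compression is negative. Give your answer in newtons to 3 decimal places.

N=3 nodes, M=3 members, R=3 reactions → 2N=6, M+R=6
member 0 (0-1): L=1.3967, (cx,cy)=(0.7919,0.6107)
member 1 (0-2): L=2.2000, (cx,cy)=(1.0000,0.0000)
member 2 (1-2): L=1.3872, (cx,cy)=(0.7886,-0.6149)
solve A·x = −loads:
  F[0-1] = -1150.6439 N (compression)
  F[0-2] = +374.2891 N (tension)
  F[1-2] = -474.6163 N (compression)
  Rx@0 = +536.8500 N
  Ry@0 = +702.7140 N
  Ry@2 = +291.8360 N

-474.616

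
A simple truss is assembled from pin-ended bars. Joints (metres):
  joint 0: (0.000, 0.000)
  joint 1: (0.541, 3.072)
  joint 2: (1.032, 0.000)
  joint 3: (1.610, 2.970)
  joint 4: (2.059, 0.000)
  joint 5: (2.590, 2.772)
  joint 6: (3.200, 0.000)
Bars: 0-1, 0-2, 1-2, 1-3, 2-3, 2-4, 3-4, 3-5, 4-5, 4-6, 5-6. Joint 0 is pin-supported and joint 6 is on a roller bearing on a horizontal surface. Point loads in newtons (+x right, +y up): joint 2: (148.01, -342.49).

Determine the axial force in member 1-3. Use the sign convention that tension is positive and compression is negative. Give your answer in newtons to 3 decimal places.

-79.517

N=7 nodes, M=11 members, R=3 reactions → 2N=14, M+R=14
member 0 (0-1): L=3.1193, (cx,cy)=(0.1734,0.9848)
member 1 (0-2): L=1.0320, (cx,cy)=(1.0000,0.0000)
member 2 (1-2): L=3.1110, (cx,cy)=(0.1578,-0.9875)
member 3 (1-3): L=1.0739, (cx,cy)=(0.9955,-0.0950)
member 4 (2-3): L=3.0257, (cx,cy)=(0.1910,0.9816)
member 5 (2-4): L=1.0270, (cx,cy)=(1.0000,0.0000)
member 6 (3-4): L=3.0037, (cx,cy)=(0.1495,-0.9888)
member 7 (3-5): L=0.9998, (cx,cy)=(0.9802,-0.1980)
member 8 (4-5): L=2.8224, (cx,cy)=(0.1881,0.9821)
member 9 (4-6): L=1.1410, (cx,cy)=(1.0000,0.0000)
member 10 (5-6): L=2.8383, (cx,cy)=(0.2149,-0.9766)
solve A·x = −loads:
  F[0-1] = -235.6077 N (compression)
  F[0-2] = +188.8733 N (tension)
  F[1-2] = +242.6308 N (tension)
  F[1-3] = -79.5166 N (compression)
  F[2-3] = +104.8307 N (tension)
  F[2-4] = +59.1314 N (tension)
  F[3-4] = -102.7642 N (compression)
  F[3-5] = -44.6547 N (compression)
  F[4-5] = +103.4571 N (tension)
  F[4-6] = +24.3060 N (tension)
  F[5-6] = -113.0958 N (compression)
  Rx@0 = -148.0100 N
  Ry@0 = +232.0370 N
  Ry@6 = +110.4530 N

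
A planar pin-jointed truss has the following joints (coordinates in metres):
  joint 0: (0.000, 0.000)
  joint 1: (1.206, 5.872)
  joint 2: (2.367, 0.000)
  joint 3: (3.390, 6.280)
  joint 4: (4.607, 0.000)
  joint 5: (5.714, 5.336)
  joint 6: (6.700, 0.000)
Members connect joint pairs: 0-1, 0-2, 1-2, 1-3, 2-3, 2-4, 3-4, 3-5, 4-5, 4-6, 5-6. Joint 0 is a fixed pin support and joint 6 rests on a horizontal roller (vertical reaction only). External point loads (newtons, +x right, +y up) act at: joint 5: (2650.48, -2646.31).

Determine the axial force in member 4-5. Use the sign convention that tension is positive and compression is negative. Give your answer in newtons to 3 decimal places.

2326.753

N=7 nodes, M=11 members, R=3 reactions → 2N=14, M+R=14
member 0 (0-1): L=5.9946, (cx,cy)=(0.2012,0.9796)
member 1 (0-2): L=2.3670, (cx,cy)=(1.0000,0.0000)
member 2 (1-2): L=5.9857, (cx,cy)=(0.1940,-0.9810)
member 3 (1-3): L=2.2218, (cx,cy)=(0.9830,0.1836)
member 4 (2-3): L=6.3628, (cx,cy)=(0.1608,0.9870)
member 5 (2-4): L=2.2400, (cx,cy)=(1.0000,0.0000)
member 6 (3-4): L=6.3968, (cx,cy)=(0.1903,-0.9817)
member 7 (3-5): L=2.5084, (cx,cy)=(0.9265,-0.3763)
member 8 (4-5): L=5.4496, (cx,cy)=(0.2031,0.9792)
member 9 (4-6): L=2.0930, (cx,cy)=(1.0000,0.0000)
member 10 (5-6): L=5.4263, (cx,cy)=(0.1817,-0.9834)
solve A·x = −loads:
  F[0-1] = +1757.3794 N (tension)
  F[0-2] = +2296.9265 N (tension)
  F[1-2] = -1627.3379 N (compression)
  F[1-3] = +680.7740 N (tension)
  F[2-3] = +1617.4755 N (tension)
  F[2-4] = +1721.2272 N (tension)
  F[3-4] = -2320.6272 N (compression)
  F[3-5] = +1479.5216 N (tension)
  F[4-5] = +2326.7527 N (tension)
  F[4-6] = +807.0857 N (tension)
  F[5-6] = -4441.6995 N (compression)
  Rx@0 = -2650.4800 N
  Ry@0 = -1721.4477 N
  Ry@6 = +4367.7577 N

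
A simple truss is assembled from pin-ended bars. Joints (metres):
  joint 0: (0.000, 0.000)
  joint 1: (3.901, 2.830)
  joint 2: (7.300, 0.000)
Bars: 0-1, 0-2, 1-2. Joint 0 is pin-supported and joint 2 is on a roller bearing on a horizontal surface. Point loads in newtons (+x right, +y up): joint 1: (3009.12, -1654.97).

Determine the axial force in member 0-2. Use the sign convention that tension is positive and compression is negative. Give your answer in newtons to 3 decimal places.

2463.300

N=3 nodes, M=3 members, R=3 reactions → 2N=6, M+R=6
member 0 (0-1): L=4.8194, (cx,cy)=(0.8094,0.5872)
member 1 (0-2): L=7.3000, (cx,cy)=(1.0000,0.0000)
member 2 (1-2): L=4.4229, (cx,cy)=(0.7685,-0.6399)
solve A·x = −loads:
  F[0-1] = +674.3222 N (tension)
  F[0-2] = +2463.2998 N (tension)
  F[1-2] = -3205.3381 N (compression)
  Rx@0 = -3009.1200 N
  Ry@0 = -395.9680 N
  Ry@2 = +2050.9380 N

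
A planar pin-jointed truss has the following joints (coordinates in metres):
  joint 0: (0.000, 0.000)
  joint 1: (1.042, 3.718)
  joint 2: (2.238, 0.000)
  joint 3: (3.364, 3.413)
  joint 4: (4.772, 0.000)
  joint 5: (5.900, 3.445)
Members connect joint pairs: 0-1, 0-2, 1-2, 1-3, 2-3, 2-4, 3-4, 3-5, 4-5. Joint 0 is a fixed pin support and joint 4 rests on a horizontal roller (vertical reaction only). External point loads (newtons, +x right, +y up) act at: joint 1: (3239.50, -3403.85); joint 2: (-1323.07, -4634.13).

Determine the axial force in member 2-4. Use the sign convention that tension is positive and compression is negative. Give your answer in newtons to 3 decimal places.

N=6 nodes, M=9 members, R=3 reactions → 2N=12, M+R=12
member 0 (0-1): L=3.8613, (cx,cy)=(0.2699,0.9629)
member 1 (0-2): L=2.2380, (cx,cy)=(1.0000,0.0000)
member 2 (1-2): L=3.9056, (cx,cy)=(0.3062,-0.9520)
member 3 (1-3): L=2.3419, (cx,cy)=(0.9915,-0.1302)
member 4 (2-3): L=3.5939, (cx,cy)=(0.3133,0.9497)
member 5 (2-4): L=2.5340, (cx,cy)=(1.0000,0.0000)
member 6 (3-4): L=3.6920, (cx,cy)=(0.3814,-0.9244)
member 7 (3-5): L=2.5362, (cx,cy)=(0.9999,0.0126)
member 8 (4-5): L=3.6250, (cx,cy)=(0.3112,0.9504)
solve A·x = −loads:
  F[0-1] = -2697.4762 N (compression)
  F[0-2] = +2644.3722 N (tension)
  F[1-2] = -312.9405 N (compression)
  F[1-3] = -3904.8686 N (compression)
  F[2-3] = +5193.5163 N (tension)
  F[2-4] = +2244.4591 N (tension)
  F[3-4] = -5885.3654 N (compression)
  F[3-5] = -0.0000 N (compression)
  F[4-5] = +0.0000 N (tension)
  Rx@0 = -1916.4300 N
  Ry@0 = +2597.3983 N
  Ry@4 = +5440.5817 N

2244.459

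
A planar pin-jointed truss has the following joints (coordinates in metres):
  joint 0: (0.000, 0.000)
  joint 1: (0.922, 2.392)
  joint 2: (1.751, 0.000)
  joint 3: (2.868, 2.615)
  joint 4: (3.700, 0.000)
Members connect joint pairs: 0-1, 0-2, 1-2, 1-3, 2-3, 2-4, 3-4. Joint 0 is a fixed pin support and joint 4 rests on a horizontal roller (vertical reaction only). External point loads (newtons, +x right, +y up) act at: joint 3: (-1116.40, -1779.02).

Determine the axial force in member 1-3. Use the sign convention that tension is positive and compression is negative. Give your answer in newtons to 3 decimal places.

N=5 nodes, M=7 members, R=3 reactions → 2N=10, M+R=10
member 0 (0-1): L=2.5635, (cx,cy)=(0.3597,0.9331)
member 1 (0-2): L=1.7510, (cx,cy)=(1.0000,0.0000)
member 2 (1-2): L=2.5316, (cx,cy)=(0.3275,-0.9449)
member 3 (1-3): L=1.9587, (cx,cy)=(0.9935,0.1138)
member 4 (2-3): L=2.8436, (cx,cy)=(0.3928,0.9196)
member 5 (2-4): L=1.9490, (cx,cy)=(1.0000,0.0000)
member 6 (3-4): L=2.7442, (cx,cy)=(0.3032,-0.9529)
solve A·x = −loads:
  F[0-1] = -1274.3358 N (compression)
  F[0-2] = -658.0741 N (compression)
  F[1-2] = +1156.9151 N (tension)
  F[1-3] = -842.6519 N (compression)
  F[2-3] = -1188.6763 N (compression)
  F[2-4] = +187.7035 N (tension)
  F[3-4] = -619.0983 N (compression)
  Rx@0 = +1116.4000 N
  Ry@0 = +1189.0623 N
  Ry@4 = +589.9577 N

-842.652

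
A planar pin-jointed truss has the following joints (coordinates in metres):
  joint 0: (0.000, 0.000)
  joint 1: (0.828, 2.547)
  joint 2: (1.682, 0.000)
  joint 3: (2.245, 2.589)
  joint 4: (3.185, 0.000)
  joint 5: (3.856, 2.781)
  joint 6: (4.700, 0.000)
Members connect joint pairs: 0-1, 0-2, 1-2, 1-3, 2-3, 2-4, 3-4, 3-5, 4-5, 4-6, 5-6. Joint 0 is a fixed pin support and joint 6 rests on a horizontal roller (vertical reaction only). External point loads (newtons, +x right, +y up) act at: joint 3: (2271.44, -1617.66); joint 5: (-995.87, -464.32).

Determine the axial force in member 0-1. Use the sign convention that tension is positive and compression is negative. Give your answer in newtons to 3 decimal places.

N=7 nodes, M=11 members, R=3 reactions → 2N=14, M+R=14
member 0 (0-1): L=2.6782, (cx,cy)=(0.3092,0.9510)
member 1 (0-2): L=1.6820, (cx,cy)=(1.0000,0.0000)
member 2 (1-2): L=2.6864, (cx,cy)=(0.3179,-0.9481)
member 3 (1-3): L=1.4176, (cx,cy)=(0.9996,0.0296)
member 4 (2-3): L=2.6495, (cx,cy)=(0.2125,0.9772)
member 5 (2-4): L=1.5030, (cx,cy)=(1.0000,0.0000)
member 6 (3-4): L=2.7544, (cx,cy)=(0.3413,-0.9400)
member 7 (3-5): L=1.6224, (cx,cy)=(0.9930,0.1183)
member 8 (4-5): L=2.8608, (cx,cy)=(0.2345,0.9721)
member 9 (4-6): L=1.5150, (cx,cy)=(1.0000,0.0000)
member 10 (5-6): L=2.9063, (cx,cy)=(0.2904,-0.9569)
solve A·x = −loads:
  F[0-1] = -280.1050 N (compression)
  F[0-2] = +1362.1678 N (tension)
  F[1-2] = +275.5123 N (tension)
  F[1-3] = -174.2604 N (compression)
  F[2-3] = -267.3246 N (compression)
  F[2-4] = +1506.5583 N (tension)
  F[3-4] = -1682.0897 N (compression)
  F[3-5] = -1942.0174 N (compression)
  F[4-5] = +1626.4737 N (tension)
  F[4-6] = +551.0120 N (tension)
  F[5-6] = -1897.3688 N (compression)
  Rx@0 = -1275.5700 N
  Ry@0 = +266.3825 N
  Ry@6 = +1815.5975 N

-280.105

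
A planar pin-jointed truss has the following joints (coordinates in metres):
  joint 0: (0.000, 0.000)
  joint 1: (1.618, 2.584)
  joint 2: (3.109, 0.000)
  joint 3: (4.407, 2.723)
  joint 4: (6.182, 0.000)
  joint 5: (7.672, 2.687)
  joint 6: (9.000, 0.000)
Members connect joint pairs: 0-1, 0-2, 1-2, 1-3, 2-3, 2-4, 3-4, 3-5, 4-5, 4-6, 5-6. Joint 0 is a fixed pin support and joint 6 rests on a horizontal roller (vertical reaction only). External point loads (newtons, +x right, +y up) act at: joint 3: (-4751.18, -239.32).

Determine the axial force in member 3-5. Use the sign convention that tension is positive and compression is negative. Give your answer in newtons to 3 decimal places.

N=7 nodes, M=11 members, R=3 reactions → 2N=14, M+R=14
member 0 (0-1): L=3.0488, (cx,cy)=(0.5307,0.8476)
member 1 (0-2): L=3.1090, (cx,cy)=(1.0000,0.0000)
member 2 (1-2): L=2.9833, (cx,cy)=(0.4998,-0.8662)
member 3 (1-3): L=2.7925, (cx,cy)=(0.9988,0.0498)
member 4 (2-3): L=3.0165, (cx,cy)=(0.4303,0.9027)
member 5 (2-4): L=3.0730, (cx,cy)=(1.0000,0.0000)
member 6 (3-4): L=3.2504, (cx,cy)=(0.5461,-0.8377)
member 7 (3-5): L=3.2652, (cx,cy)=(0.9999,-0.0110)
member 8 (4-5): L=3.0725, (cx,cy)=(0.4850,0.8745)
member 9 (4-6): L=2.8180, (cx,cy)=(1.0000,0.0000)
member 10 (5-6): L=2.9973, (cx,cy)=(0.4431,-0.8965)
solve A·x = −loads:
  F[0-1] = -1840.1490 N (compression)
  F[0-2] = -3774.6012 N (compression)
  F[1-2] = +1695.6846 N (tension)
  F[1-3] = -1826.3128 N (compression)
  F[2-3] = -1627.0509 N (compression)
  F[2-4] = -2227.0212 N (compression)
  F[3-4] = +1557.9357 N (tension)
  F[3-5] = +1376.3472 N (tension)
  F[4-5] = -1492.3651 N (compression)
  F[4-6] = -652.5382 N (compression)
  F[5-6] = +1472.7599 N (tension)
  Rx@0 = +4751.1800 N
  Ry@0 = +1559.6289 N
  Ry@6 = -1320.3089 N

1376.347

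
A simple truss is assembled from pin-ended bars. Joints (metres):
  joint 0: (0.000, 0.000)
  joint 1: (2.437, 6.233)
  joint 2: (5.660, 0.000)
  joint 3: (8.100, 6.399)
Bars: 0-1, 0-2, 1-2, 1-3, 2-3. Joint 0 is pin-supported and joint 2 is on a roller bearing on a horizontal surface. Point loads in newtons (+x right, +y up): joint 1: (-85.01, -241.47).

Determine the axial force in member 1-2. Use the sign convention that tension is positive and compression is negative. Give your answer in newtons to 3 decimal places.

N=4 nodes, M=5 members, R=3 reactions → 2N=8, M+R=8
member 0 (0-1): L=6.6925, (cx,cy)=(0.3641,0.9313)
member 1 (0-2): L=5.6600, (cx,cy)=(1.0000,0.0000)
member 2 (1-2): L=7.0170, (cx,cy)=(0.4593,-0.8883)
member 3 (1-3): L=5.6654, (cx,cy)=(0.9996,0.0293)
member 4 (2-3): L=6.8484, (cx,cy)=(0.3563,0.9344)
solve A·x = −loads:
  F[0-1] = -248.1548 N (compression)
  F[0-2] = +5.3531 N (tension)
  F[1-2] = -11.6546 N (compression)
  F[1-3] = -0.0000 N (compression)
  F[2-3] = -0.0000 N (compression)
  Rx@0 = +85.0100 N
  Ry@0 = +231.1175 N
  Ry@2 = +10.3525 N

-11.655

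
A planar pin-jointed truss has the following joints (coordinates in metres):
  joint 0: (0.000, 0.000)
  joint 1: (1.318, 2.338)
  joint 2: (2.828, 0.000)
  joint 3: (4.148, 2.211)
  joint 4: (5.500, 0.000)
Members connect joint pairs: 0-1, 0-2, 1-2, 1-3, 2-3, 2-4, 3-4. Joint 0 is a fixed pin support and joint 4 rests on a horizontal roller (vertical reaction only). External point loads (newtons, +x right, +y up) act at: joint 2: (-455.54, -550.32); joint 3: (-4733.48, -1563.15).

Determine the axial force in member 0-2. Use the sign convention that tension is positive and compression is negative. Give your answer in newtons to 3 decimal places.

-3748.992

N=5 nodes, M=7 members, R=3 reactions → 2N=10, M+R=10
member 0 (0-1): L=2.6839, (cx,cy)=(0.4911,0.8711)
member 1 (0-2): L=2.8280, (cx,cy)=(1.0000,0.0000)
member 2 (1-2): L=2.7832, (cx,cy)=(0.5425,-0.8400)
member 3 (1-3): L=2.8328, (cx,cy)=(0.9990,-0.0448)
member 4 (2-3): L=2.5751, (cx,cy)=(0.5126,0.8586)
member 5 (2-4): L=2.6720, (cx,cy)=(1.0000,0.0000)
member 6 (3-4): L=2.5916, (cx,cy)=(0.5217,-0.8531)
solve A·x = −loads:
  F[0-1] = -2932.4004 N (compression)
  F[0-2] = -3748.9922 N (compression)
  F[1-2] = +3210.9044 N (tension)
  F[1-3] = -3185.2616 N (compression)
  F[2-3] = -2500.4544 N (compression)
  F[2-4] = -269.6632 N (compression)
  F[3-4] = +516.9090 N (tension)
  Rx@0 = +5189.0200 N
  Ry@0 = +2554.4651 N
  Ry@4 = -440.9951 N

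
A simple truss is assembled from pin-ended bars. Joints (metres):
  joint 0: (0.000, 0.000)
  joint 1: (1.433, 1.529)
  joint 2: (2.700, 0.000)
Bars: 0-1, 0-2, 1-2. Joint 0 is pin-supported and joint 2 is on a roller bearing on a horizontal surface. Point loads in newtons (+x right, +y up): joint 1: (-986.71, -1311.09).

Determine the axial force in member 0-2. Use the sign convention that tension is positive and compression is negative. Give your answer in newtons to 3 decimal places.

N=3 nodes, M=3 members, R=3 reactions → 2N=6, M+R=6
member 0 (0-1): L=2.0956, (cx,cy)=(0.6838,0.7296)
member 1 (0-2): L=2.7000, (cx,cy)=(1.0000,0.0000)
member 2 (1-2): L=1.9857, (cx,cy)=(0.6381,-0.7700)
solve A·x = −loads:
  F[0-1] = -1609.0252 N (compression)
  F[0-2] = +113.5897 N (tension)
  F[1-2] = -178.0258 N (compression)
  Rx@0 = +986.7100 N
  Ry@0 = +1174.0113 N
  Ry@2 = +137.0787 N

113.590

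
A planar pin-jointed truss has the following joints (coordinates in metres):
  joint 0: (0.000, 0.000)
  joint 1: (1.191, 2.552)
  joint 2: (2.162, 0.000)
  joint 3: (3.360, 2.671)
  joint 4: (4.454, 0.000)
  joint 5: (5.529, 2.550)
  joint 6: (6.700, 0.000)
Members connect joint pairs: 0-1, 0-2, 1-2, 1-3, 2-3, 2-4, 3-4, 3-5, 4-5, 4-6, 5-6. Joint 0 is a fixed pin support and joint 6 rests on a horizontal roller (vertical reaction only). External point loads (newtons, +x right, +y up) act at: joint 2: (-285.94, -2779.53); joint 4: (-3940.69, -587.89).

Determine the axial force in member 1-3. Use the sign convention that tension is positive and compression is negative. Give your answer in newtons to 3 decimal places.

N=7 nodes, M=11 members, R=3 reactions → 2N=14, M+R=14
member 0 (0-1): L=2.8162, (cx,cy)=(0.4229,0.9062)
member 1 (0-2): L=2.1620, (cx,cy)=(1.0000,0.0000)
member 2 (1-2): L=2.7305, (cx,cy)=(0.3556,-0.9346)
member 3 (1-3): L=2.1723, (cx,cy)=(0.9985,0.0548)
member 4 (2-3): L=2.9274, (cx,cy)=(0.4092,0.9124)
member 5 (2-4): L=2.2920, (cx,cy)=(1.0000,0.0000)
member 6 (3-4): L=2.8864, (cx,cy)=(0.3790,-0.9254)
member 7 (3-5): L=2.1724, (cx,cy)=(0.9984,-0.0557)
member 8 (4-5): L=2.7673, (cx,cy)=(0.3885,0.9215)
member 9 (4-6): L=2.2460, (cx,cy)=(1.0000,0.0000)
member 10 (5-6): L=2.8060, (cx,cy)=(0.4173,-0.9088)
solve A·x = −loads:
  F[0-1] = -2295.0202 N (compression)
  F[0-2] = -3256.0547 N (compression)
  F[1-2] = +2123.8303 N (tension)
  F[1-3] = -1728.4358 N (compression)
  F[2-3] = +870.7872 N (tension)
  F[2-4] = -2571.2127 N (compression)
  F[3-4] = -689.4659 N (compression)
  F[3-5] = -1109.8762 N (compression)
  F[4-5] = +1330.3950 N (tension)
  F[4-6] = +591.3468 N (tension)
  F[5-6] = -1417.0199 N (compression)
  Rx@0 = +4226.6300 N
  Ry@0 = +2079.6878 N
  Ry@6 = +1287.7322 N

-1728.436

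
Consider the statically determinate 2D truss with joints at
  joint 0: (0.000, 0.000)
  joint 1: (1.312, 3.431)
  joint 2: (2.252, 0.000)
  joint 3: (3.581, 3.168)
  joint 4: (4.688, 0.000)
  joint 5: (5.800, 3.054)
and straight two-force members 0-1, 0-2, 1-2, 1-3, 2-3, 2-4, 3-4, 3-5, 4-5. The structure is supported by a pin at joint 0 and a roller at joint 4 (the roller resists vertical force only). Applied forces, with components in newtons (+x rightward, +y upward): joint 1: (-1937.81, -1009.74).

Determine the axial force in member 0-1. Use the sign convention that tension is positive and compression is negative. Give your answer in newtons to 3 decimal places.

N=6 nodes, M=9 members, R=3 reactions → 2N=12, M+R=12
member 0 (0-1): L=3.6733, (cx,cy)=(0.3572,0.9340)
member 1 (0-2): L=2.2520, (cx,cy)=(1.0000,0.0000)
member 2 (1-2): L=3.5574, (cx,cy)=(0.2642,-0.9645)
member 3 (1-3): L=2.2842, (cx,cy)=(0.9933,-0.1151)
member 4 (2-3): L=3.4355, (cx,cy)=(0.3868,0.9221)
member 5 (2-4): L=2.4360, (cx,cy)=(1.0000,0.0000)
member 6 (3-4): L=3.3558, (cx,cy)=(0.3299,-0.9440)
member 7 (3-5): L=2.2219, (cx,cy)=(0.9987,-0.0513)
member 8 (4-5): L=3.2501, (cx,cy)=(0.3421,0.9396)
solve A·x = −loads:
  F[0-1] = -2296.8785 N (compression)
  F[0-2] = -1117.4284 N (compression)
  F[1-2] = +1077.4026 N (tension)
  F[1-3] = +838.3161 N (tension)
  F[2-3] = -1126.8411 N (compression)
  F[2-4] = -396.8263 N (compression)
  F[3-4] = +1202.9685 N (tension)
  F[3-5] = +0.0000 N (tension)
  F[4-5] = -0.0000 N (compression)
  Rx@0 = +1937.8100 N
  Ry@0 = +2145.3729 N
  Ry@4 = -1135.6329 N

-2296.879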